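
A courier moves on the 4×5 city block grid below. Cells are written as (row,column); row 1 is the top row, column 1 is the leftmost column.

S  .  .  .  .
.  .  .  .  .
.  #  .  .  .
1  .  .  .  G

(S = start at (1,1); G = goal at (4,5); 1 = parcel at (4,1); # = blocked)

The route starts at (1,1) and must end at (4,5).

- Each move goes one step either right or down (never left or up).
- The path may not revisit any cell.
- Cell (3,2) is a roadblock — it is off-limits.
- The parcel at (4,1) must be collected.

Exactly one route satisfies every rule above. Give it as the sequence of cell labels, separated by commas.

(1,1), (2,1), (3,1), (4,1), (4,2), (4,3), (4,4), (4,5)

Moves only go right or down, so the column and row indices never decrease.
Route from (1,1): 3× down (reaching (4,1)), 4× right (reaching (4,5)) — 7 moves in all.
Check: all required cells visited.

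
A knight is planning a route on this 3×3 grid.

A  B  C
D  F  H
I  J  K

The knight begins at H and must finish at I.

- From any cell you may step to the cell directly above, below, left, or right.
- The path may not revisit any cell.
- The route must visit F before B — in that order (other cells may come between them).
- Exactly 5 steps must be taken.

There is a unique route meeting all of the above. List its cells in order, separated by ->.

H -> F -> B -> A -> D -> I

The waypoints must appear in the order F, B, with no cell reused.
Route from H: left 1 to F, up 1 to B, left 1 to A, down 2 to I — 5 moves in all.
Check: order respected (F at step 1, B at step 2); 5 moves as required.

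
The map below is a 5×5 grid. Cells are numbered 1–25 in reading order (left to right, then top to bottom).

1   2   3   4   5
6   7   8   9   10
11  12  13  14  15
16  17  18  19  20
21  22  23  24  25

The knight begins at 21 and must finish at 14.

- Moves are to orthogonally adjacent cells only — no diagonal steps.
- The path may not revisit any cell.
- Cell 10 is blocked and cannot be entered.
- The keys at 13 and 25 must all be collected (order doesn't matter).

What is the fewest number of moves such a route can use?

Any route passes through 13 and 25 in some order between 21 and 14. Summing Manhattan distances along each leg and taking the cheapest ordering (21 → 25 → 13 → 14) gives a lower bound of 4 + 4 + 1 = 9 moves.
A route of 9 moves achieves this: 21 → 22 → 23 → 24 → 25 → 20 → 19 → 18 → 13 → 14.
Since 9 matches the lower bound, it is optimal.

9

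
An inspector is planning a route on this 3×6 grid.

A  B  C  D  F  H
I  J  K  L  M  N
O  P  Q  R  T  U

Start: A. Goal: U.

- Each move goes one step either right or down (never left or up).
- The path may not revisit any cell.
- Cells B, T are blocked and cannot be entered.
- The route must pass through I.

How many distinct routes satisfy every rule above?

1

A right/down-only route from A to U makes exactly 2 down-moves and 5 right-moves in some order.
With no other constraints that would be C(7,2) = 21 routes.
Split at I and multiply the segment counts (each segment already excludes blocked cells): A→I: 1; I→U: 1; product = 1.
That gives 1 route.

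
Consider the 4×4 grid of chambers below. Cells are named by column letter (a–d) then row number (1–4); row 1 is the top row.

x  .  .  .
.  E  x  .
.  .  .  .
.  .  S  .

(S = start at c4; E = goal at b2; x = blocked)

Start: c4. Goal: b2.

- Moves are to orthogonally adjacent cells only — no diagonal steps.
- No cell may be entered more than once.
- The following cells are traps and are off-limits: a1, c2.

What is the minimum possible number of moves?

The Manhattan distance from c4 to b2 is |4−2| + |3−2| = 3, so at least 3 moves are needed.
A route of 3 moves achieves this: c4 → c3 → b3 → b2.
Since 3 matches the lower bound, it is optimal.

3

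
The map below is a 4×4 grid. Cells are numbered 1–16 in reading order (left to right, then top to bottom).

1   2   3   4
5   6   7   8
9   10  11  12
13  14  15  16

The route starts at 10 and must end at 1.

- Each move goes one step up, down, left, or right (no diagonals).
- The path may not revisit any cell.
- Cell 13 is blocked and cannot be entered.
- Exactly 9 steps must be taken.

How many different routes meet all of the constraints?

24

Need simple routes of exactly 9 moves from 10 to 1 (Manhattan distance 3, so 3 moves are spent on a detour and 3 undoing it).
Branch systematically from the start, pruning whenever the remaining move budget drops below the Manhattan distance to 1 or differs from it in parity. Grouping the completions by first move — via 6: 1; via 14: 13; via 9: 1; via 11: 9 — and summing: 1 + 13 + 1 + 9 = 24.
That gives 24 routes.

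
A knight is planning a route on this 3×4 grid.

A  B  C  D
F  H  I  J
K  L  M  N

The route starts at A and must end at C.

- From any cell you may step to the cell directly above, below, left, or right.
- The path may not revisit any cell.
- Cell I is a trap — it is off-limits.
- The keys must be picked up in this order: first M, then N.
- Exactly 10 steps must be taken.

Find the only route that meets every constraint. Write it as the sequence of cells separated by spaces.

The waypoints must appear in the order M, N, with no cell reused.
Route from A: right 1 to B, down 1 to H, left 1 to F, down 1 to K, right 3 to N, up 2 to D, left 1 to C — 10 moves in all.
Check: order respected (M at step 6, N at step 7); 10 moves as required.

A B H F K L M N J D C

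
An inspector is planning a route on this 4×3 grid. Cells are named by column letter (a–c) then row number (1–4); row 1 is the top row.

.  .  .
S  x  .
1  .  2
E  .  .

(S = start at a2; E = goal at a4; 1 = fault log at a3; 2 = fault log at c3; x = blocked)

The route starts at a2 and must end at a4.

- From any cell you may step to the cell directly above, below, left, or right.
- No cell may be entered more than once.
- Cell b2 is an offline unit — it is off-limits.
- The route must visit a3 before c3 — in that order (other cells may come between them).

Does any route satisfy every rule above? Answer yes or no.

One route that works: a2 → a3 → b3 → c3 → c4 → b4 → a4.

yes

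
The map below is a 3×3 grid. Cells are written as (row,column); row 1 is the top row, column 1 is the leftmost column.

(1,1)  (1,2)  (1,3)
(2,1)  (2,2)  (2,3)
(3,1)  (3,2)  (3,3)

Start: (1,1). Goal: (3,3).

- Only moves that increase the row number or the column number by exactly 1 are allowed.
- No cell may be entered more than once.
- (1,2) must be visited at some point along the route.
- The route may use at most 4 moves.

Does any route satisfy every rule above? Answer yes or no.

One route that works: (1,1) → (1,2) → (2,2) → (3,2) → (3,3).

yes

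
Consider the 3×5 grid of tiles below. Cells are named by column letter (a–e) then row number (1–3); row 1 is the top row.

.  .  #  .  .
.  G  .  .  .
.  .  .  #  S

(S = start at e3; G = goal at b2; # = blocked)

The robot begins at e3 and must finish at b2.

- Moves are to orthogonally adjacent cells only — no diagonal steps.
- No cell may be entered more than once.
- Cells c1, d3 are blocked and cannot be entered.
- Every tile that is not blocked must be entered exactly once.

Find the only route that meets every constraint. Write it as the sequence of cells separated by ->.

Need to visit all 13 open cells exactly once, starting at e3 and ending at b2.
Cell b1 has only two open neighbours (b2 and a1), so the path must pass straight through it: one of those is the cell it's entered from and the other is where it exits.
Route from e3: up 2 to e1, left 1 to d1, down 1 to d2, left 1 to c2, down 1 to c3, left 2 to a3, up 2 to a1, right 1 to b1, down 1 to b2 — 12 moves in all.
Check: all 13 open cells covered.

e3 -> e2 -> e1 -> d1 -> d2 -> c2 -> c3 -> b3 -> a3 -> a2 -> a1 -> b1 -> b2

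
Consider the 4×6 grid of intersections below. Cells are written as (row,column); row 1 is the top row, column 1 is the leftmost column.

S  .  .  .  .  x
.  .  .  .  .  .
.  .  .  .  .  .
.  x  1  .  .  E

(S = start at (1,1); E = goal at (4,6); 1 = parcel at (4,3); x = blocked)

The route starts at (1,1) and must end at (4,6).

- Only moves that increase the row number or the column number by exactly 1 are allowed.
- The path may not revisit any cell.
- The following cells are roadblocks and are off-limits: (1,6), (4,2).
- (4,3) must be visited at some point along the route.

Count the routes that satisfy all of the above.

A right/down-only route from (1,1) to (4,6) makes exactly 3 down-moves and 5 right-moves in some order.
With no other constraints that would be C(8,3) = 56 routes.
Split at (4,3) and multiply the segment counts (each segment already excludes blocked cells): (1,1)→(4,3): 6; (4,3)→(4,6): 1; product = 6.
That gives 6 routes.

6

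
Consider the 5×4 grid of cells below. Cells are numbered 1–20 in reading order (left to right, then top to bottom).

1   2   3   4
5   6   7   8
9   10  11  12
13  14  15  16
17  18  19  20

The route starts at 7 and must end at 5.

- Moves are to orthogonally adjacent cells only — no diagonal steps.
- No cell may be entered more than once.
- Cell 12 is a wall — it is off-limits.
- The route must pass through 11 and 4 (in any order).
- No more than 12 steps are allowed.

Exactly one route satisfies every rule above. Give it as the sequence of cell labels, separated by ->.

7 -> 8 -> 4 -> 3 -> 2 -> 6 -> 10 -> 11 -> 15 -> 14 -> 13 -> 9 -> 5

The budget equals the shortest possible length, so every move has to be on a shortest route through the required cells.
Route from 7: right to 8, up to 4, 2× left (reaching 2), 2× down (reaching 10), right to 11, down to 15, 2× left (reaching 13), 2× up (reaching 5) — 12 moves in all.
Check: all required cells visited; 12 ≤ 12 moves.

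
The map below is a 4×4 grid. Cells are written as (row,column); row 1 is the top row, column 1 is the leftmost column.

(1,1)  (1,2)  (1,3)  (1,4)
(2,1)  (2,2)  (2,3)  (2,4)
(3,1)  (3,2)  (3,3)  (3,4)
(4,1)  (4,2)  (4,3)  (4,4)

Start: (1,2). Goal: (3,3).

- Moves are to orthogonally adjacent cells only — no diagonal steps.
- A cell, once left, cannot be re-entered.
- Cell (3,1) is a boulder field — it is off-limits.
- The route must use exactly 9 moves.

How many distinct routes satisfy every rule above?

Need simple routes of exactly 9 moves from (1,2) to (3,3) (Manhattan distance 3, so 3 moves are spent on a detour and 3 undoing it).
Branch systematically from the start, pruning whenever the remaining move budget drops below the Manhattan distance to (3,3) or differs from it in parity. Grouping the completions by first move — via (2,2): 3; via (1,1): 3; via (1,3): 4 — and summing: 3 + 3 + 4 = 10.
That gives 10 routes.

10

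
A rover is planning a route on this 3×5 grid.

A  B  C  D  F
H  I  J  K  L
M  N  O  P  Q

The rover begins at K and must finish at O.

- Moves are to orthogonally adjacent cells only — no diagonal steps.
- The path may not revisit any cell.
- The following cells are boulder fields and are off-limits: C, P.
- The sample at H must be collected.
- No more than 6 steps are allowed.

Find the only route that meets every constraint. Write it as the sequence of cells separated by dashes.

The 6-move cap with required stops at H leaves no slack for detours.
Route from K: left 3 to H, down 1 to M, right 2 to O — 6 moves in all.
Check: all required cells visited; 6 ≤ 6 moves.

K - J - I - H - M - N - O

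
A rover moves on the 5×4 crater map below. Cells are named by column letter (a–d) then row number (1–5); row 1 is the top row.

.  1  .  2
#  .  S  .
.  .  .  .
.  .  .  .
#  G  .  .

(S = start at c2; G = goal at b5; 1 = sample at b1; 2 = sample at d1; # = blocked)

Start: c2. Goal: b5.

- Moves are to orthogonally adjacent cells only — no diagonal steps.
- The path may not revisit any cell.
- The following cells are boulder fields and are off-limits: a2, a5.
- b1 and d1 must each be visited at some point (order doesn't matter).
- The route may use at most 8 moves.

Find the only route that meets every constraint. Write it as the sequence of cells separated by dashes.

The 8-move cap with required stops at b1, d1 leaves no slack for detours.
Route from c2: right to d2, up to d1, 2× left (reaching b1), 4× down (reaching b5) — 8 moves in all.
Check: all required cells visited; 8 ≤ 8 moves.

c2 - d2 - d1 - c1 - b1 - b2 - b3 - b4 - b5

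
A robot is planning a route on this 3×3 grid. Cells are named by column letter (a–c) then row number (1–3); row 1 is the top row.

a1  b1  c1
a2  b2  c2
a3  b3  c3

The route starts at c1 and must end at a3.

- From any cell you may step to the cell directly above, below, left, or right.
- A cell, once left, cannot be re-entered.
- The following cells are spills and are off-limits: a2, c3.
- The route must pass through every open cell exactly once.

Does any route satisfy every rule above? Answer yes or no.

Cell a1 has only one open neighbour but is neither the start nor the goal, so a Hamiltonian route would have to both enter and leave it through the same neighbour — impossible without revisiting.

no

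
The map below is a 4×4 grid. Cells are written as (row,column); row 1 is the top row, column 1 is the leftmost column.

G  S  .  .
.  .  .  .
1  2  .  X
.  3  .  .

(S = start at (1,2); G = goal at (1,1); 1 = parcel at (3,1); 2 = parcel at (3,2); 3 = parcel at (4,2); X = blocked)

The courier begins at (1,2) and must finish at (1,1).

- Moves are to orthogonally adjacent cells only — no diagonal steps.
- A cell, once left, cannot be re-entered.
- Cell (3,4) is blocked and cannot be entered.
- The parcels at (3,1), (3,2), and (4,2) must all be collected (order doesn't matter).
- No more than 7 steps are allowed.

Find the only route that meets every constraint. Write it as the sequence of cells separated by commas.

(1,2), (2,2), (3,2), (4,2), (4,1), (3,1), (2,1), (1,1)

The 7-move cap with required stops at (3,1), (3,2), (4,2) leaves no slack for detours.
Route from (1,2): 3× down (reaching (4,2)), left to (4,1), 3× up (reaching (1,1)) — 7 moves in all.
Check: all required cells visited; 7 ≤ 7 moves.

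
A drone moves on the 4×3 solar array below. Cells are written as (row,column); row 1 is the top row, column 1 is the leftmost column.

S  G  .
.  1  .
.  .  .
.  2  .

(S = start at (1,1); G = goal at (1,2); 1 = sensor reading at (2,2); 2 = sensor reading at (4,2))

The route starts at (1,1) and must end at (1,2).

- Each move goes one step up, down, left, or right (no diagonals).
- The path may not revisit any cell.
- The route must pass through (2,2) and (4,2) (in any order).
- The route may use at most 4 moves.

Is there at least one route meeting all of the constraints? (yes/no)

Even ignoring the no-revisit rule, getting from (1,1) to (1,2), taking the cheapest ordering (1,1) → (2,2) → (4,2) → (1,2) needs at least 2 + 2 + 3 = 7 moves (Manhattan distance per leg), which exceeds the 4-move limit.

no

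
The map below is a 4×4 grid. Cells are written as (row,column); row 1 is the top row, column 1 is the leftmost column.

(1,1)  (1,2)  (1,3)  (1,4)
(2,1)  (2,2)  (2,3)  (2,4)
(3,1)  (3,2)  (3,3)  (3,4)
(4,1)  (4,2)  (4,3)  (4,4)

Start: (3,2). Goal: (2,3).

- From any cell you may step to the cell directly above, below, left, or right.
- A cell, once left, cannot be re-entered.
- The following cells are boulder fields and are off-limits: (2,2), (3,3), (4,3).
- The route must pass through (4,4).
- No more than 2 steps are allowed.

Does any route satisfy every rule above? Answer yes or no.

(4,4) must be visited but has only one open neighbour ((3,4)), and it is neither the start nor the goal — the route would have to enter and leave through (3,4), re-entering it.

no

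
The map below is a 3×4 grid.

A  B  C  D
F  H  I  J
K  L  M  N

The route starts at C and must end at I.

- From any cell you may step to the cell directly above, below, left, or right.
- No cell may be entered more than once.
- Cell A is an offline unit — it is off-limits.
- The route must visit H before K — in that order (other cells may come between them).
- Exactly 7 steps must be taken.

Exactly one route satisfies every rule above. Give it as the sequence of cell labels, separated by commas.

C, B, H, F, K, L, M, I

The waypoints must appear in the order H, K, with no cell reused.
Route from C: left 1 to B, down 1 to H, left 1 to F, down 1 to K, right 2 to M, up 1 to I — 7 moves in all.
Check: order respected (H at step 2, K at step 4); 7 moves as required.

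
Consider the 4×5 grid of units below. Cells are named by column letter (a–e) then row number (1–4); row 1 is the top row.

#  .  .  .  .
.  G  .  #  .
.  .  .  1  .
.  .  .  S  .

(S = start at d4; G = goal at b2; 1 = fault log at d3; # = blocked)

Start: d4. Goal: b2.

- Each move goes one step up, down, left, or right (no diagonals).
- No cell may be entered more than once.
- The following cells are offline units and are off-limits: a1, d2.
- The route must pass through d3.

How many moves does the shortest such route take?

Any route passes through d3 somewhere between d4 and b2. Summing Manhattan distances along the two legs (d4 → d3 → b2) gives a lower bound of 1 + 3 = 4 moves.
A route of 4 moves achieves this: d4 → d3 → c3 → c2 → b2.
Since 4 matches the lower bound, it is optimal.

4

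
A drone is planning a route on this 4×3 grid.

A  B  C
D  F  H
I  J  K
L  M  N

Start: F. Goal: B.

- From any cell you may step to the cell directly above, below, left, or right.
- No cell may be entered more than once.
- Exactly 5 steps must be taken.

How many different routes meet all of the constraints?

Need simple routes of exactly 5 moves from F to B (Manhattan distance 1, so 2 moves are spent on a detour and 2 undoing it).
Enumerating: F J I D A B | F J K H C B.
That gives 2 routes.

2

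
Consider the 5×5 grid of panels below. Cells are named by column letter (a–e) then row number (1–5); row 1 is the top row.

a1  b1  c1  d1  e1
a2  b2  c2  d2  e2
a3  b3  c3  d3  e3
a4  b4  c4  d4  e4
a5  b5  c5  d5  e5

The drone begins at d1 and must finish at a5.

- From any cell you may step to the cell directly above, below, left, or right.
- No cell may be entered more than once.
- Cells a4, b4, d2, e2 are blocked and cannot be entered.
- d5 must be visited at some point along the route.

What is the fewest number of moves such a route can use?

Any route passes through d5 somewhere between d1 and a5. Summing Manhattan distances along the two legs (d1 → d5 → a5) gives a lower bound of 4 + 3 = 7 moves.
That bound ignores the blocked cells. Measuring each leg by the fewest moves that actually steer around them (d1→d5: 6; d5→a5: 3) raises the lower bound to 9.
A route of 9 moves exists: d1 → c1 → c2 → c3 → c4 → d4 → d5 → c5 → b5 → a5.
Since 9 matches that lower bound, it is optimal.

9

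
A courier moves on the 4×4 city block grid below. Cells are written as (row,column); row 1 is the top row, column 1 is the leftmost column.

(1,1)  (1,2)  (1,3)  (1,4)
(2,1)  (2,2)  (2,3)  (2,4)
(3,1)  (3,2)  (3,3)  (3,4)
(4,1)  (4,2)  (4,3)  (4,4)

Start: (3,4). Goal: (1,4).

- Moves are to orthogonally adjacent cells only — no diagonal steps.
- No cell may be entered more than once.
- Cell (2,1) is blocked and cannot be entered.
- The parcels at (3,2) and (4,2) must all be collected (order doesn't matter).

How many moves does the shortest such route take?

8

Any route passes through (3,2) and (4,2) in some order between (3,4) and (1,4). Summing Manhattan distances along each leg and taking the cheapest ordering ((3,4) → (3,2) → (4,2) → (1,4)) gives a lower bound of 2 + 1 + 5 = 8 moves.
A route of 8 moves achieves this: (3,4) → (4,4) → (4,3) → (4,2) → (3,2) → (2,2) → (1,2) → (1,3) → (1,4).
Since 8 matches the lower bound, it is optimal.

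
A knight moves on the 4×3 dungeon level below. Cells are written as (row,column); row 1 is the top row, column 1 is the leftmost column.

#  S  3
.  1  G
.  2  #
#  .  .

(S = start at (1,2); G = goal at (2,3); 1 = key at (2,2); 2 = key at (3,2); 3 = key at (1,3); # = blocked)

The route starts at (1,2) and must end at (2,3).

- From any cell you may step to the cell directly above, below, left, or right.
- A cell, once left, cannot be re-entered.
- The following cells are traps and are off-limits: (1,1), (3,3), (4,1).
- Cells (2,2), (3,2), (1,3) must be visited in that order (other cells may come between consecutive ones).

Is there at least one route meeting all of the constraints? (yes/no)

Even ignoring the required order, no revisit-free route from (1,2) to (2,3) manages to pass through all of (2,2), (3,2), and (1,3): branching out from (1,2), every path either misses one of them or, having collected them, can no longer reach (2,3) without re-entering a cell.

no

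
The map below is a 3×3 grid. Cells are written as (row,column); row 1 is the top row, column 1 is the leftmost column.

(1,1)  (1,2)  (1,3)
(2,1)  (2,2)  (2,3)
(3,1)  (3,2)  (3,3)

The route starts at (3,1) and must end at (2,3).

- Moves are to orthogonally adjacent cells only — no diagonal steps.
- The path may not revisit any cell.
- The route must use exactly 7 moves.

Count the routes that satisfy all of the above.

2

Need simple routes of exactly 7 moves from (3,1) to (2,3) (Manhattan distance 3, so 2 moves are spent on a detour and 2 undoing it).
Enumerating: (3,1) (2,1) (1,1) (1,2) (2,2) (3,2) (3,3) (2,3) | (3,1) (3,2) (2,2) (2,1) (1,1) (1,2) (1,3) (2,3).
That gives 2 routes.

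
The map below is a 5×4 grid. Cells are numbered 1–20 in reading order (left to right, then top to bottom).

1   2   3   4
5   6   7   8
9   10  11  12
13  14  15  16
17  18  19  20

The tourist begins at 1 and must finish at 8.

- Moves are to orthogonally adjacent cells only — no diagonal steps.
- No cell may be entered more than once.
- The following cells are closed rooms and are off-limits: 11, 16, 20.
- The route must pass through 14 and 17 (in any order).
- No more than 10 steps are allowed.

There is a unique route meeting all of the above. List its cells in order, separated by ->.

1 -> 5 -> 9 -> 13 -> 17 -> 18 -> 14 -> 10 -> 6 -> 7 -> 8

The budget equals the shortest possible length, so every move has to be on a shortest route through the required cells.
Route from 1: 4× down (reaching 17), right to 18, 3× up (reaching 6), 2× right (reaching 8) — 10 moves in all.
Check: all required cells visited; 10 ≤ 10 moves.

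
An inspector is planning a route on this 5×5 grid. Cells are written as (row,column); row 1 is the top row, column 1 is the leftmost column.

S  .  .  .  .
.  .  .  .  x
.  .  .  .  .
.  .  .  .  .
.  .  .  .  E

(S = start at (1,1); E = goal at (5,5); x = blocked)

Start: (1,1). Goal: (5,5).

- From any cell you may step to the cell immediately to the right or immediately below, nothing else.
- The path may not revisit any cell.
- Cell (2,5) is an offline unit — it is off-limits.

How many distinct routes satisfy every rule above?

A right/down-only route from (1,1) to (5,5) makes exactly 4 down-moves and 4 right-moves in some order.
With no other constraints that would be C(8,4) = 70 routes.
Subtract routes through each blocked cell (inclusion–exclusion for overlaps): − through (2,5): 5 → 65.
That gives 65 routes.

65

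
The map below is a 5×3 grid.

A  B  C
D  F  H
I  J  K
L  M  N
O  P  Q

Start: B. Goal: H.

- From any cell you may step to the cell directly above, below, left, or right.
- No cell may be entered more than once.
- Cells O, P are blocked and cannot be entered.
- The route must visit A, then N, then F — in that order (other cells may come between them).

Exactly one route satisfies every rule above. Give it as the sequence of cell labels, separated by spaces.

B A D I L M N K J F H

The waypoints must appear in the order A, N, F, with no cell reused.
Route from B: left 1 to A, down 3 to L, right 2 to N, up 1 to K, left 1 to J, up 1 to F, right 1 to H — 10 moves in all.
Check: order respected (A at step 1, N at step 6, F at step 9).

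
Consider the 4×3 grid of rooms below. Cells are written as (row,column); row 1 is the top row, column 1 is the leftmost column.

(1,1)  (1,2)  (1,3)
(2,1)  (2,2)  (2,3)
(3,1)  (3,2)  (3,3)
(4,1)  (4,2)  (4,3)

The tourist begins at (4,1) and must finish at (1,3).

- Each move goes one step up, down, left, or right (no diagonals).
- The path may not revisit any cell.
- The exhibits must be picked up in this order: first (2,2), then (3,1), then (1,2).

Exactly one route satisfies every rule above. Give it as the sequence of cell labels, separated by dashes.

The waypoints must appear in the order (2,2), (3,1), (1,2), with no cell reused.
Route from (4,1): right 2 to (4,3), up 2 to (2,3), left 1 to (2,2), down 1 to (3,2), left 1 to (3,1), up 2 to (1,1), right 2 to (1,3) — 11 moves in all.
Check: order respected ((2,2) at step 5, (3,1) at step 7, (1,2) at step 10).

(4,1) - (4,2) - (4,3) - (3,3) - (2,3) - (2,2) - (3,2) - (3,1) - (2,1) - (1,1) - (1,2) - (1,3)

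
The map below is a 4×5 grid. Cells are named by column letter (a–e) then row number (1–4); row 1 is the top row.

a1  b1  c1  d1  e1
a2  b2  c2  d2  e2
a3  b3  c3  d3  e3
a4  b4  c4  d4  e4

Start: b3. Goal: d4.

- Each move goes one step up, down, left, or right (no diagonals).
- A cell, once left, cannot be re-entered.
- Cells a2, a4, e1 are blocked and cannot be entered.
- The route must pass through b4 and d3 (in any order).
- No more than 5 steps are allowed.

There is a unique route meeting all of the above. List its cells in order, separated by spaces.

The 5-move cap with required stops at b4, d3 leaves no slack for detours.
Route from b3: down to b4, right to c4, up to c3, right to d3, down to d4 — 5 moves in all.
Check: all required cells visited; 5 ≤ 5 moves.

b3 b4 c4 c3 d3 d4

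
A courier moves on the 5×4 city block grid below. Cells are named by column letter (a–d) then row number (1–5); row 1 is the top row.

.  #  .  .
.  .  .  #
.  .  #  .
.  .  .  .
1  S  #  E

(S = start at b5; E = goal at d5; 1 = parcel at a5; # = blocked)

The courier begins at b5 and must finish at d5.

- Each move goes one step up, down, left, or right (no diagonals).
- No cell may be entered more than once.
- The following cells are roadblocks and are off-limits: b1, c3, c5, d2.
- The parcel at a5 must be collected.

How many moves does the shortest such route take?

6

Any route passes through a5 somewhere between b5 and d5. Summing Manhattan distances along the two legs (b5 → a5 → d5) gives a lower bound of 1 + 3 = 4 moves.
That bound ignores the blocked cells. Measuring each leg by the fewest moves that actually steer around them (b5→a5: 1; a5→d5: 5) raises the lower bound to 6.
A route of 6 moves exists: b5 → a5 → a4 → b4 → c4 → d4 → d5.
Since 6 matches that lower bound, it is optimal.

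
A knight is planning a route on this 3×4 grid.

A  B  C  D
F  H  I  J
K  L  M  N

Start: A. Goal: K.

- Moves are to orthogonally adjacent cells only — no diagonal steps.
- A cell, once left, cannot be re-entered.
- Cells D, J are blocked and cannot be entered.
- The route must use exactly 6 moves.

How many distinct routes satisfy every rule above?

Need simple routes of exactly 6 moves from A to K (Manhattan distance 2, so 2 moves are spent on a detour and 2 undoing it).
Enumerating: A F H I M L K | A B H I M L K | A B C I M L K | A B C I H L K | A B C I H F K.
That gives 5 routes.

5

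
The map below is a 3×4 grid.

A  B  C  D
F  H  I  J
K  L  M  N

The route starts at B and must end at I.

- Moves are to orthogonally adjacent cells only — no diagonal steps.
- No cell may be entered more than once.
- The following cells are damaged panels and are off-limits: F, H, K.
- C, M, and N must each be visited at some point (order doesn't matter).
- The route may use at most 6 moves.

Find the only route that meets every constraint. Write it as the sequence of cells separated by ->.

Any route must reach C, M, and N and still end at I within 6 moves, so the order of the required stops is forced.
Route from B: right 2 to D, down 2 to N, left 1 to M, up 1 to I — 6 moves in all.
Check: all required cells visited; 6 ≤ 6 moves.

B -> C -> D -> J -> N -> M -> I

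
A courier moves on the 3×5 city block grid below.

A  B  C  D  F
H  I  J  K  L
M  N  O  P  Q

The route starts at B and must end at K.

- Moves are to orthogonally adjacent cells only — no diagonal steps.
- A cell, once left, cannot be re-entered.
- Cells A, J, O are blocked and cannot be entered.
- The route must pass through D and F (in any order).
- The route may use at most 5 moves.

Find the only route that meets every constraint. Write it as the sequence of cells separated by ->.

B -> C -> D -> F -> L -> K

Any route must reach D and F and still end at K within 5 moves, so the order of the required stops is forced.
Route from B: right 3 to F, down 1 to L, left 1 to K — 5 moves in all.
Check: all required cells visited; 5 ≤ 5 moves.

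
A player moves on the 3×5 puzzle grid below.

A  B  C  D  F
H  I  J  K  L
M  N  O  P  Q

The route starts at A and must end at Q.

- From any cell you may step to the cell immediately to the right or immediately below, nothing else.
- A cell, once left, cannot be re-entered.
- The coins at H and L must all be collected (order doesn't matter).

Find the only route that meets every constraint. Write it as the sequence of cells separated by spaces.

A H I J K L Q

Moves only go right or down, so the column and row indices never decrease.
Route from A: down to H, 4× right (reaching L), down to Q — 6 moves in all.
Check: all required cells visited.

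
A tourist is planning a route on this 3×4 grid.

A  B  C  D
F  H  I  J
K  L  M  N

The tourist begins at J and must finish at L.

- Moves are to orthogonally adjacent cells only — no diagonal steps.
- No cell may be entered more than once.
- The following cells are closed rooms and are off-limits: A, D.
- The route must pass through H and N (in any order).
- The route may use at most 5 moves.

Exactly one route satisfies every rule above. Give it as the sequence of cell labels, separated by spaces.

J N M I H L

Any route must reach H and N and still end at L within 5 moves, so the order of the required stops is forced.
Route from J: down to N, left to M, up to I, left to H, down to L — 5 moves in all.
Check: all required cells visited; 5 ≤ 5 moves.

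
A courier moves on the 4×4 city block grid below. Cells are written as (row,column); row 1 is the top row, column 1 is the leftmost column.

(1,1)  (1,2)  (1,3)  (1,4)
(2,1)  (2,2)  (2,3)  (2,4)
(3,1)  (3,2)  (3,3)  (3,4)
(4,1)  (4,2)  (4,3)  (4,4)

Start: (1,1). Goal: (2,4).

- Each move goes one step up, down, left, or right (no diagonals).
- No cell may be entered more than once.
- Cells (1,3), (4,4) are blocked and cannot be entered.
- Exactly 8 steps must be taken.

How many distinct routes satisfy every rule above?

Need simple routes of exactly 8 moves from (1,1) to (2,4) (Manhattan distance 4, so 2 moves are spent on a detour and 2 undoing it).
Branch systematically from the start, pruning whenever the remaining move budget drops below the Manhattan distance to (2,4) or differs from it in parity. Grouping the completions by first move — via (2,1): 10; via (1,2): 4 — and summing: 10 + 4 = 14.
That gives 14 routes.

14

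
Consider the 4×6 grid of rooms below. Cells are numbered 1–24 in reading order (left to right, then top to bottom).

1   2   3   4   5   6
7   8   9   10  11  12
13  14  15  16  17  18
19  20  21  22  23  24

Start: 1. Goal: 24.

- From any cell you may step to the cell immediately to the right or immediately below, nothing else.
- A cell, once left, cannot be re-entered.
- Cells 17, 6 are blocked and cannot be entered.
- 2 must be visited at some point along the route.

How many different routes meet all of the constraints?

A right/down-only route from 1 to 24 makes exactly 3 down-moves and 5 right-moves in some order.
With no other constraints that would be C(8,3) = 56 routes.
Split at 2 and multiply the segment counts (each segment already excludes blocked cells): 1→2: 1; 2→24: 14; product = 14.
That gives 14 routes.

14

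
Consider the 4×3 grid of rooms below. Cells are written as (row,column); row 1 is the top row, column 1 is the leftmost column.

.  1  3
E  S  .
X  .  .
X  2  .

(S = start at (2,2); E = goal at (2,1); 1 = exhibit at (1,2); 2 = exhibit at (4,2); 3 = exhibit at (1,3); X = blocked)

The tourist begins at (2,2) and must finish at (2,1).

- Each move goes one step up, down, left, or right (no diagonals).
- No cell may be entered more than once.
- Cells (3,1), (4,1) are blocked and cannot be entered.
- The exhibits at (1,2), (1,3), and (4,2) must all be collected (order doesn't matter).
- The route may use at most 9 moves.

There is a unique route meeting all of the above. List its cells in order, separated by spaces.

The 9-move cap with required stops at (1,2), (1,3), (4,2) leaves no slack for detours.
Route from (2,2): 2× down (reaching (4,2)), right to (4,3), 3× up (reaching (1,3)), 2× left (reaching (1,1)), down to (2,1) — 9 moves in all.
Check: all required cells visited; 9 ≤ 9 moves.

(2,2) (3,2) (4,2) (4,3) (3,3) (2,3) (1,3) (1,2) (1,1) (2,1)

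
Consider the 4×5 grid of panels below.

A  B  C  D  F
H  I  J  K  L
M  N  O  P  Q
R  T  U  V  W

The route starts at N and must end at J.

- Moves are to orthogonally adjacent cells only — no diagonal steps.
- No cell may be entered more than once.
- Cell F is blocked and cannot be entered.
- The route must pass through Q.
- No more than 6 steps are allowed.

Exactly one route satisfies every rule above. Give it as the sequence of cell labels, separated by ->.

N -> O -> P -> Q -> L -> K -> J

The budget equals the shortest possible length, so every move has to be on a shortest route through the required cells.
Route from N: 3× right (reaching Q), up to L, 2× left (reaching J) — 6 moves in all.
Check: all required cells visited; 6 ≤ 6 moves.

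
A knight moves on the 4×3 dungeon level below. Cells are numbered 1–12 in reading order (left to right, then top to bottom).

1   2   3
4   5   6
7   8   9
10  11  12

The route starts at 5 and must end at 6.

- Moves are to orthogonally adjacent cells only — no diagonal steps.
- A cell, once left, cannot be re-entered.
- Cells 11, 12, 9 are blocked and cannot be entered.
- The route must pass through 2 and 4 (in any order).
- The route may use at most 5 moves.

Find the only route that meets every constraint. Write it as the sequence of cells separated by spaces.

The budget equals the shortest possible length, so every move has to be on a shortest route through the required cells.
Route from 5: left 1 to 4, up 1 to 1, right 2 to 3, down 1 to 6 — 5 moves in all.
Check: all required cells visited; 5 ≤ 5 moves.

5 4 1 2 3 6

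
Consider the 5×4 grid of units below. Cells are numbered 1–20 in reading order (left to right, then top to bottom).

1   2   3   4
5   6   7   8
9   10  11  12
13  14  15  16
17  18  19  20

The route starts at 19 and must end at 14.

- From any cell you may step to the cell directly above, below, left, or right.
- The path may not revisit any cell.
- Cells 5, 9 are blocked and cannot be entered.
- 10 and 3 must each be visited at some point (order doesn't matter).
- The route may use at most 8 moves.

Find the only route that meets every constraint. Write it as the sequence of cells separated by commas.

The budget equals the shortest possible length, so every move has to be on a shortest route through the required cells.
Route from 19: up 4 to 3, left 1 to 2, down 3 to 14 — 8 moves in all.
Check: all required cells visited; 8 ≤ 8 moves.

19, 15, 11, 7, 3, 2, 6, 10, 14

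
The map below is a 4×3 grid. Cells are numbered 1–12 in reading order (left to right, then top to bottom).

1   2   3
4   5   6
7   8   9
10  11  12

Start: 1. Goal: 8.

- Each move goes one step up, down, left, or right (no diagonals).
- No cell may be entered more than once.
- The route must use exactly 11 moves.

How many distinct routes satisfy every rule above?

4

Need simple routes of exactly 11 moves from 1 to 8 (Manhattan distance 3, so 4 moves are spent on a detour and 4 undoing it).
Enumerating: 1 4 7 10 11 12 9 6 3 2 5 8 | 1 4 5 2 3 6 9 12 11 10 7 8 | 1 2 3 6 9 12 11 10 7 4 5 8 | 1 2 3 6 5 4 7 10 11 12 9 8.
That gives 4 routes.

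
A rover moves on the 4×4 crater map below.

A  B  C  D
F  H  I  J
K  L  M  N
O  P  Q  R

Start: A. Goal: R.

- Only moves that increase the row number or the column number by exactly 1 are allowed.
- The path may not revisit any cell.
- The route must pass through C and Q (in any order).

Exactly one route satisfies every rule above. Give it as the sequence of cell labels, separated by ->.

Moves only go right or down, so the column and row indices never decrease.
Route from A: right 2 to C, down 3 to Q, right 1 to R — 6 moves in all.
Check: all required cells visited.

A -> B -> C -> I -> M -> Q -> R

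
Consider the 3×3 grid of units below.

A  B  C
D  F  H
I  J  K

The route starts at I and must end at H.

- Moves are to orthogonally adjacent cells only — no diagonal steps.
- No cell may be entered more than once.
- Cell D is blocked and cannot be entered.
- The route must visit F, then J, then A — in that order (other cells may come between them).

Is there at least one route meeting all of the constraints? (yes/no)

no

A must be visited but has only one open neighbour (B), and it is neither the start nor the goal — the route would have to enter and leave through B, re-entering it.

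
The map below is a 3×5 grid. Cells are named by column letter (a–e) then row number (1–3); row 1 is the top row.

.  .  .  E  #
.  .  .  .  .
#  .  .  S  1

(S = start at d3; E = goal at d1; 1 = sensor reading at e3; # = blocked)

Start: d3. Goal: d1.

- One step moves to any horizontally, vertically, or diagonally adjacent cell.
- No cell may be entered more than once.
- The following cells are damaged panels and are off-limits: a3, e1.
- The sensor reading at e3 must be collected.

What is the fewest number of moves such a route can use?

Any route passes through e3 somewhere between d3 and d1. Summing Chebyshev distances along the two legs (d3 → e3 → d1) gives a lower bound of 1 + 2 = 3 moves.
A route of 3 moves achieves this: d3 → e3 → d2 → d1.
Since 3 matches the lower bound, it is optimal.

3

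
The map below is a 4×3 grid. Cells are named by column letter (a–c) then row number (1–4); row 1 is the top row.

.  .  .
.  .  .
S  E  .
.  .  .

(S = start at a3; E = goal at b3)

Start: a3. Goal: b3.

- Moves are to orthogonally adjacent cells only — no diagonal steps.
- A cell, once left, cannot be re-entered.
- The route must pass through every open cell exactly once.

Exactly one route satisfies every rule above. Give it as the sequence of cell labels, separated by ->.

Need to visit all 12 open cells exactly once, starting at a3 and ending at b3.
Route from a3: down 1 to a4, right 2 to c4, up 3 to c1, left 2 to a1, down 1 to a2, right 1 to b2, down 1 to b3 — 11 moves in all.
Check: all 12 open cells covered.

a3 -> a4 -> b4 -> c4 -> c3 -> c2 -> c1 -> b1 -> a1 -> a2 -> b2 -> b3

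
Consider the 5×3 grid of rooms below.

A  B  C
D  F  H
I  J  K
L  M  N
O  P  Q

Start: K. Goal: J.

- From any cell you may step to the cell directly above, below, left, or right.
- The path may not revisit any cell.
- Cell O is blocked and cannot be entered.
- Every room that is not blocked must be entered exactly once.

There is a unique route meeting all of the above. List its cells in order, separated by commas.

K, N, Q, P, M, L, I, D, A, B, C, H, F, J

Need to visit all 14 open cells exactly once, starting at K and ending at J.
Route from K: 2× down (reaching Q), left to P, up to M, left to L, 3× up (reaching A), 2× right (reaching C), down to H, left to F, down to J — 13 moves in all.
Check: all 14 open cells covered.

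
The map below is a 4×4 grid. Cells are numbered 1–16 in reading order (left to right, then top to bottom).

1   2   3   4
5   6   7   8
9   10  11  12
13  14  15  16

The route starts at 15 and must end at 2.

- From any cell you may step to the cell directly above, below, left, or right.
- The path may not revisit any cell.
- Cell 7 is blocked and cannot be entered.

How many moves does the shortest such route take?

4

The Manhattan distance from 15 to 2 is |4−1| + |3−2| = 4, so at least 4 moves are needed.
A route of 4 moves achieves this: 15 → 11 → 10 → 6 → 2.
Since 4 matches the lower bound, it is optimal.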